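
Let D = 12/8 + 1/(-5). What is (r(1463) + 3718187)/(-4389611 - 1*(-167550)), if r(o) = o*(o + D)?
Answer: -58604579/42220610 ≈ -1.3881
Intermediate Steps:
D = 13/10 (D = 12*(⅛) + 1*(-⅕) = 3/2 - ⅕ = 13/10 ≈ 1.3000)
r(o) = o*(13/10 + o) (r(o) = o*(o + 13/10) = o*(13/10 + o))
(r(1463) + 3718187)/(-4389611 - 1*(-167550)) = ((⅒)*1463*(13 + 10*1463) + 3718187)/(-4389611 - 1*(-167550)) = ((⅒)*1463*(13 + 14630) + 3718187)/(-4389611 + 167550) = ((⅒)*1463*14643 + 3718187)/(-4222061) = (21422709/10 + 3718187)*(-1/4222061) = (58604579/10)*(-1/4222061) = -58604579/42220610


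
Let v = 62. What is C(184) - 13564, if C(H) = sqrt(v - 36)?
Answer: -13564 + sqrt(26) ≈ -13559.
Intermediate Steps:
C(H) = sqrt(26) (C(H) = sqrt(62 - 36) = sqrt(26))
C(184) - 13564 = sqrt(26) - 13564 = -13564 + sqrt(26)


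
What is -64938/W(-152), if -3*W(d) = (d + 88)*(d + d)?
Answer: 97407/9728 ≈ 10.013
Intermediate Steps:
W(d) = -2*d*(88 + d)/3 (W(d) = -(d + 88)*(d + d)/3 = -(88 + d)*2*d/3 = -2*d*(88 + d)/3)
-64938/W(-152) = -64938*3/(304*(88 - 152)) = -64938/((-2/3*(-152)*(-64))) = -64938/(-19456/3) = -64938*(-3/19456) = 97407/9728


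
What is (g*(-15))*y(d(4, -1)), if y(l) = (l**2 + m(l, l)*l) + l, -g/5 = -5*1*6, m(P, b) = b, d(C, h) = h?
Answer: -2250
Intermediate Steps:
g = 150 (g = -5*(-5*1)*6 = -(-25)*6 = -5*(-30) = 150)
y(l) = l + 2*l**2 (y(l) = (l**2 + l*l) + l = (l**2 + l**2) + l = 2*l**2 + l = l + 2*l**2)
(g*(-15))*y(d(4, -1)) = (150*(-15))*(-(1 + 2*(-1))) = -(-2250)*(1 - 2) = -(-2250)*(-1) = -2250*1 = -2250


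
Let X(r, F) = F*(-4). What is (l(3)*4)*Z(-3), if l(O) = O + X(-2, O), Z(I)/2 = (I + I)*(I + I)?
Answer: -2592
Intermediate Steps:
X(r, F) = -4*F
Z(I) = 8*I² (Z(I) = 2*((I + I)*(I + I)) = 2*((2*I)*(2*I)) = 2*(4*I²) = 8*I²)
l(O) = -3*O (l(O) = O - 4*O = -3*O)
(l(3)*4)*Z(-3) = (-3*3*4)*(8*(-3)²) = (-9*4)*(8*9) = -36*72 = -2592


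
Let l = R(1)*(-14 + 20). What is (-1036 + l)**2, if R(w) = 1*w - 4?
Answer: 1110916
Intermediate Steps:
R(w) = -4 + w (R(w) = w - 4 = -4 + w)
l = -18 (l = (-4 + 1)*(-14 + 20) = -3*6 = -18)
(-1036 + l)**2 = (-1036 - 18)**2 = (-1054)**2 = 1110916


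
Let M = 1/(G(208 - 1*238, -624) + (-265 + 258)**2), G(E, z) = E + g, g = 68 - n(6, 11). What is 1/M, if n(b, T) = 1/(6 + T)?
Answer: 1478/17 ≈ 86.941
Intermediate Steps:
g = 1155/17 (g = 68 - 1/(6 + 11) = 68 - 1/17 = 1155/17 ≈ 67.941)
G(E, z) = 1155/17 + E (G(E, z) = E + 1155/17 = 1155/17 + E)
M = 17/1478 (M = 1/((1155/17 + (208 - 1*238)) + (-265 + 258)**2) = 1/((1155/17 + (208 - 238)) + (-7)**2) = 1/((1155/17 - 30) + 49) = 1/(645/17 + 49) = 1/(1478/17) = 17/1478 ≈ 0.011502)
1/M = 1/(17/1478) = 1478/17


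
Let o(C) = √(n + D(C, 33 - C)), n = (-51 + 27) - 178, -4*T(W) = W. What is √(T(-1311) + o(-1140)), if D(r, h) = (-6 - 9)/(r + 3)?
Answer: √(188313351 + 1516*I*√29013587)/758 ≈ 18.108 + 0.39243*I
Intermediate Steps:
T(W) = -W/4
D(r, h) = -15/(3 + r)
n = -202 (n = -24 - 178 = -202)
o(C) = √(-202 - 15/(3 + C))
√(T(-1311) + o(-1140)) = √(-¼*(-1311) + √((-621 - 202*(-1140))/(3 - 1140))) = √(1311/4 + √((-621 + 230280)/(-1137))) = √(1311/4 + √(-1/1137*229659)) = √(1311/4 + √(-76553/379)) = √(1311/4 + I*√29013587/379)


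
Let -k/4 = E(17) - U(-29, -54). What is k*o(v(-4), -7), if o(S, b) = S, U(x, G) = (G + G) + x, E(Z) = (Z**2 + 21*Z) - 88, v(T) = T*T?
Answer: -44480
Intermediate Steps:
v(T) = T**2
E(Z) = -88 + Z**2 + 21*Z
U(x, G) = x + 2*G (U(x, G) = 2*G + x = x + 2*G)
k = -2780 (k = -4*((-88 + 17**2 + 21*17) - (-29 + 2*(-54))) = -4*((-88 + 289 + 357) - (-29 - 108)) = -4*(558 - 1*(-137)) = -4*(558 + 137) = -4*695 = -2780)
k*o(v(-4), -7) = -2780*(-4)**2 = -2780*16 = -44480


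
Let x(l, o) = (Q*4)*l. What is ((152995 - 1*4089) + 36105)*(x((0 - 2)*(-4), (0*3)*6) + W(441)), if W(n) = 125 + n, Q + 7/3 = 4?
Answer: 343750438/3 ≈ 1.1458e+8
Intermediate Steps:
Q = 5/3 (Q = -7/3 + 4 = 5/3 ≈ 1.6667)
x(l, o) = 20*l/3 (x(l, o) = ((5/3)*4)*l = 20*l/3)
((152995 - 1*4089) + 36105)*(x((0 - 2)*(-4), (0*3)*6) + W(441)) = ((152995 - 1*4089) + 36105)*(20*((0 - 2)*(-4))/3 + (125 + 441)) = ((152995 - 4089) + 36105)*(20*(-2*(-4))/3 + 566) = (148906 + 36105)*((20/3)*8 + 566) = 185011*(160/3 + 566) = 185011*(1858/3) = 343750438/3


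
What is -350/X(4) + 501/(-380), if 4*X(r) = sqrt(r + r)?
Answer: -501/380 - 350*sqrt(2) ≈ -496.29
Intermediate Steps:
X(r) = sqrt(2)*sqrt(r)/4 (X(r) = sqrt(r + r)/4 = sqrt(2*r)/4 = (sqrt(2)*sqrt(r))/4 = sqrt(2)*sqrt(r)/4)
-350/X(4) + 501/(-380) = -350*sqrt(2) + 501/(-380) = -350*sqrt(2) + 501*(-1/380) = -350*sqrt(2) - 501/380 = -501/380 - 350*sqrt(2)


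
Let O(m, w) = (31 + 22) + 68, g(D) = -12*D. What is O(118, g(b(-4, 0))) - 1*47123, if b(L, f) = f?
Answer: -47002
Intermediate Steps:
O(m, w) = 121 (O(m, w) = 53 + 68 = 121)
O(118, g(b(-4, 0))) - 1*47123 = 121 - 1*47123 = 121 - 47123 = -47002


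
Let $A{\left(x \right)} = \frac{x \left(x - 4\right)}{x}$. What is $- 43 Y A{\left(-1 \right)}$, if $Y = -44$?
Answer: $-9460$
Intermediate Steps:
$A{\left(x \right)} = -4 + x$ ($A{\left(x \right)} = \frac{x \left(-4 + x\right)}{x} = -4 + x$)
$- 43 Y A{\left(-1 \right)} = \left(-43\right) \left(-44\right) \left(-4 - 1\right) = 1892 \left(-5\right) = -9460$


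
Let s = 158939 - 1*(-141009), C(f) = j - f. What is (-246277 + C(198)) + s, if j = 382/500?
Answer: 13368441/250 ≈ 53474.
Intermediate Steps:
j = 191/250 (j = 382*(1/500) = 191/250 ≈ 0.76400)
C(f) = 191/250 - f
s = 299948 (s = 158939 + 141009 = 299948)
(-246277 + C(198)) + s = (-246277 + (191/250 - 1*198)) + 299948 = (-246277 + (191/250 - 198)) + 299948 = (-246277 - 49309/250) + 299948 = -61618559/250 + 299948 = 13368441/250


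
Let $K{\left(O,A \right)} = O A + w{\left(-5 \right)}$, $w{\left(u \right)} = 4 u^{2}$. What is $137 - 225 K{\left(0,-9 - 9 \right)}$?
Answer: $-22363$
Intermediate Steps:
$K{\left(O,A \right)} = 100 + A O$ ($K{\left(O,A \right)} = O A + 4 \left(-5\right)^{2} = A O + 4 \cdot 25 = A O + 100 = 100 + A O$)
$137 - 225 K{\left(0,-9 - 9 \right)} = 137 - 225 \left(100 + \left(-9 - 9\right) 0\right) = 137 - 225 \left(100 - 0\right) = 137 - 225 \left(100 + 0\right) = 137 - 22500 = -22363$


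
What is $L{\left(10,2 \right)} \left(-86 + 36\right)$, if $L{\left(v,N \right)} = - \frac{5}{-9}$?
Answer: $- \frac{250}{9} \approx -27.778$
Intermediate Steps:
$L{\left(v,N \right)} = \frac{5}{9}$ ($L{\left(v,N \right)} = \left(-5\right) \left(- \frac{1}{9}\right) = \frac{5}{9}$)
$L{\left(10,2 \right)} \left(-86 + 36\right) = \frac{5 \left(-86 + 36\right)}{9} = \frac{5}{9} \left(-50\right) = - \frac{250}{9}$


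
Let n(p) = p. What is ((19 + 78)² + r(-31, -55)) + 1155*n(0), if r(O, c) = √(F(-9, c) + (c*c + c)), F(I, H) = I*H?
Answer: 9409 + 3*√385 ≈ 9467.9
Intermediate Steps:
F(I, H) = H*I
r(O, c) = √(c² - 8*c) (r(O, c) = √(c*(-9) + (c*c + c)) = √(-9*c + (c² + c)) = √(-9*c + (c + c²)) = √(c² - 8*c))
((19 + 78)² + r(-31, -55)) + 1155*n(0) = ((19 + 78)² + √(-55*(-8 - 55))) + 1155*0 = (97² + √(-55*(-63))) + 0 = (9409 + √3465) + 0 = (9409 + 3*√385) + 0 = 9409 + 3*√385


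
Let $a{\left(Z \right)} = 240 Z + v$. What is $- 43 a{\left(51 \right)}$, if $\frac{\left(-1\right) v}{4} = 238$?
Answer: $-485384$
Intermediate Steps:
$v = -952$ ($v = \left(-4\right) 238 = -952$)
$a{\left(Z \right)} = -952 + 240 Z$ ($a{\left(Z \right)} = 240 Z - 952 = -952 + 240 Z$)
$- 43 a{\left(51 \right)} = - 43 \left(-952 + 240 \cdot 51\right) = - 43 \left(-952 + 12240\right) = \left(-43\right) 11288 = -485384$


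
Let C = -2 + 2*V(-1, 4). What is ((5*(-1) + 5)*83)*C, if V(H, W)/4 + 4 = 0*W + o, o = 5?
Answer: 0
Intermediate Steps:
V(H, W) = 4 (V(H, W) = -16 + 4*(0*W + 5) = -16 + 4*(0 + 5) = -16 + 4*5 = -16 + 20 = 4)
C = 6 (C = -2 + 2*4 = -2 + 8 = 6)
((5*(-1) + 5)*83)*C = ((5*(-1) + 5)*83)*6 = ((-5 + 5)*83)*6 = (0*83)*6 = 0*6 = 0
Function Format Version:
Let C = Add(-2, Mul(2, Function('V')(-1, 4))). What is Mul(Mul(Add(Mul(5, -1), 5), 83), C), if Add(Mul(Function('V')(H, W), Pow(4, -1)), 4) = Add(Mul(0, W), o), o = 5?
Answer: 0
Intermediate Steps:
Function('V')(H, W) = 4 (Function('V')(H, W) = Add(-16, Mul(4, Add(Mul(0, W), 5))) = Add(-16, Mul(4, Add(0, 5))) = Add(-16, Mul(4, 5)) = Add(-16, 20) = 4)
C = 6 (C = Add(-2, Mul(2, 4)) = Add(-2, 8) = 6)
Mul(Mul(Add(Mul(5, -1), 5), 83), C) = Mul(Mul(Add(Mul(5, -1), 5), 83), 6) = Mul(Mul(Add(-5, 5), 83), 6) = Mul(Mul(0, 83), 6) = Mul(0, 6) = 0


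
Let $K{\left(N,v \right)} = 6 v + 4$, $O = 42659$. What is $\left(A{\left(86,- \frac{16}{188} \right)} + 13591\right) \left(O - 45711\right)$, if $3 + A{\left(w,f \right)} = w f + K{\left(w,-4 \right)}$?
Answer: $- \frac{1945198304}{47} \approx -4.1387 \cdot 10^{7}$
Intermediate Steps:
$K{\left(N,v \right)} = 4 + 6 v$
$A{\left(w,f \right)} = -23 + f w$ ($A{\left(w,f \right)} = -3 + \left(w f + \left(4 + 6 \left(-4\right)\right)\right) = -3 + \left(f w + \left(4 - 24\right)\right) = -3 + \left(f w - 20\right) = -3 + \left(-20 + f w\right) = -23 + f w$)
$\left(A{\left(86,- \frac{16}{188} \right)} + 13591\right) \left(O - 45711\right) = \left(\left(-23 + - \frac{16}{188} \cdot 86\right) + 13591\right) \left(42659 - 45711\right) = \left(\left(-23 + \left(-16\right) \frac{1}{188} \cdot 86\right) + 13591\right) \left(-3052\right) = \left(\left(-23 - \frac{344}{47}\right) + 13591\right) \left(-3052\right) = \left(- \frac{1425}{47} + 13591\right) \left(-3052\right) = \frac{637352}{47} \left(-3052\right) = - \frac{1945198304}{47}$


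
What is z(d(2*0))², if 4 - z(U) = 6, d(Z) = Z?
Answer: 4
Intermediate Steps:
z(U) = -2 (z(U) = 4 - 1*6 = 4 - 6 = -2)
z(d(2*0))² = (-2)² = 4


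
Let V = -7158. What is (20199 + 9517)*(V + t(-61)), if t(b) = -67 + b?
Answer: -216510776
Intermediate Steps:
(20199 + 9517)*(V + t(-61)) = (20199 + 9517)*(-7158 + (-67 - 61)) = 29716*(-7158 - 128) = 29716*(-7286) = -216510776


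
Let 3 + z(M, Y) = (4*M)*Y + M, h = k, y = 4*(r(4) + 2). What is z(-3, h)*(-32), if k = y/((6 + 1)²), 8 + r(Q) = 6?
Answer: 192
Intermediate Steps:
r(Q) = -2 (r(Q) = -8 + 6 = -2)
y = 0 (y = 4*(-2 + 2) = 4*0 = 0)
k = 0 (k = 0/((6 + 1)²) = 0/(7²) = 0/49 = 0*(1/49) = 0)
h = 0
z(M, Y) = -3 + M + 4*M*Y (z(M, Y) = -3 + ((4*M)*Y + M) = -3 + (4*M*Y + M) = -3 + (M + 4*M*Y) = -3 + M + 4*M*Y)
z(-3, h)*(-32) = (-3 - 3 + 4*(-3)*0)*(-32) = (-3 - 3 + 0)*(-32) = -6*(-32) = 192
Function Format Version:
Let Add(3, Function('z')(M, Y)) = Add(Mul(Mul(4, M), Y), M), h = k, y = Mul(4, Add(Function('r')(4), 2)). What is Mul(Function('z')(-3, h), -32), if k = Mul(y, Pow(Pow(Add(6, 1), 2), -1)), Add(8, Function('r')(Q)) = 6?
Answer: 192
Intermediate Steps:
Function('r')(Q) = -2 (Function('r')(Q) = Add(-8, 6) = -2)
y = 0 (y = Mul(4, Add(-2, 2)) = Mul(4, 0) = 0)
k = 0 (k = Mul(0, Pow(Pow(Add(6, 1), 2), -1)) = Mul(0, Pow(Pow(7, 2), -1)) = Mul(0, Pow(49, -1)) = Mul(0, Rational(1, 49)) = 0)
h = 0
Function('z')(M, Y) = Add(-3, M, Mul(4, M, Y)) (Function('z')(M, Y) = Add(-3, Add(Mul(Mul(4, M), Y), M)) = Add(-3, Add(Mul(4, M, Y), M)) = Add(-3, Add(M, Mul(4, M, Y))) = Add(-3, M, Mul(4, M, Y)))
Mul(Function('z')(-3, h), -32) = Mul(Add(-3, -3, Mul(4, -3, 0)), -32) = Mul(Add(-3, -3, 0), -32) = Mul(-6, -32) = 192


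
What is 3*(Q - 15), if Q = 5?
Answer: -30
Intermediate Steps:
3*(Q - 15) = 3*(5 - 15) = 3*(-10) = -30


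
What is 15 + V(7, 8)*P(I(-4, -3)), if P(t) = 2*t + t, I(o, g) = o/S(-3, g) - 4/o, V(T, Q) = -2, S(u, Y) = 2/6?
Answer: 81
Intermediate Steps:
S(u, Y) = 1/3 (S(u, Y) = 2*(1/6) = 1/3)
I(o, g) = -4/o + 3*o (I(o, g) = o/(1/3) - 4/o = o*3 - 4/o = 3*o - 4/o = -4/o + 3*o)
P(t) = 3*t
15 + V(7, 8)*P(I(-4, -3)) = 15 - 6*(-4/(-4) + 3*(-4)) = 15 - 6*(-4*(-1/4) - 12) = 15 - 6*(1 - 12) = 15 - 6*(-11) = 15 - 2*(-33) = 15 + 66 = 81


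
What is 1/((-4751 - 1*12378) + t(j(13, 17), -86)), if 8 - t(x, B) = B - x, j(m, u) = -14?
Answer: -1/17049 ≈ -5.8654e-5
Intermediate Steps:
t(x, B) = 8 + x - B (t(x, B) = 8 - (B - x) = 8 + (x - B) = 8 + x - B)
1/((-4751 - 1*12378) + t(j(13, 17), -86)) = 1/((-4751 - 1*12378) + (8 - 14 - 1*(-86))) = 1/((-4751 - 12378) + (8 - 14 + 86)) = 1/(-17129 + 80) = 1/(-17049) = -1/17049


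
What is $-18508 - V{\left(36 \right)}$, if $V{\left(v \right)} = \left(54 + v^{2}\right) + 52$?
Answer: $-19910$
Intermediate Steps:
$V{\left(v \right)} = 106 + v^{2}$
$-18508 - V{\left(36 \right)} = -18508 - \left(106 + 36^{2}\right) = -18508 - \left(106 + 1296\right) = -18508 - 1402 = -19910$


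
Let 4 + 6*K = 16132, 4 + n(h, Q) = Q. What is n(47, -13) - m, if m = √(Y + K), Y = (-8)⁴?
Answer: -17 - 8*√106 ≈ -99.365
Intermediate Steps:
n(h, Q) = -4 + Q
Y = 4096
K = 2688 (K = -⅔ + (⅙)*16132 = -⅔ + 8066/3 = 2688)
m = 8*√106 (m = √(4096 + 2688) = √6784 = 8*√106 ≈ 82.365)
n(47, -13) - m = (-4 - 13) - 8*√106 = -17 - 8*√106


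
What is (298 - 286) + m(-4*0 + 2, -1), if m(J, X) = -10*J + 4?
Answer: -4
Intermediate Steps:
m(J, X) = 4 - 10*J
(298 - 286) + m(-4*0 + 2, -1) = (298 - 286) + (4 - 10*(-4*0 + 2)) = 12 + (4 - 10*(0 + 2)) = 12 + (4 - 10*2) = 12 + (4 - 20) = 12 - 16 = -4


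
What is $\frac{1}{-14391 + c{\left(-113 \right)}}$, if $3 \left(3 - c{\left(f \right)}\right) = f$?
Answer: $- \frac{3}{43051} \approx -6.9685 \cdot 10^{-5}$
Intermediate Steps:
$c{\left(f \right)} = 3 - \frac{f}{3}$
$\frac{1}{-14391 + c{\left(-113 \right)}} = \frac{1}{-14391 + \left(3 - - \frac{113}{3}\right)} = \frac{1}{-14391 + \left(3 + \frac{113}{3}\right)} = \frac{1}{-14391 + \frac{122}{3}} = \frac{1}{- \frac{43051}{3}} = - \frac{3}{43051}$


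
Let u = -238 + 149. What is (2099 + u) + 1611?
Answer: 3621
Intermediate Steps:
u = -89
(2099 + u) + 1611 = (2099 - 89) + 1611 = 2010 + 1611 = 3621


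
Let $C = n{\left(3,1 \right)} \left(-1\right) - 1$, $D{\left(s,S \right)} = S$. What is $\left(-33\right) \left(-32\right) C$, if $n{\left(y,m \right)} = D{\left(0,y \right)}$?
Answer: $-4224$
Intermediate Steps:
$n{\left(y,m \right)} = y$
$C = -4$ ($C = 3 \left(-1\right) - 1 = -3 - 1 = -4$)
$\left(-33\right) \left(-32\right) C = \left(-33\right) \left(-32\right) \left(-4\right) = 1056 \left(-4\right) = -4224$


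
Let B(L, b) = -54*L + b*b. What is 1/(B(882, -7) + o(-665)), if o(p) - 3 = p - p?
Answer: -1/47576 ≈ -2.1019e-5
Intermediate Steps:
o(p) = 3 (o(p) = 3 + (p - p) = 3 + 0 = 3)
B(L, b) = b² - 54*L (B(L, b) = -54*L + b² = b² - 54*L)
1/(B(882, -7) + o(-665)) = 1/(((-7)² - 54*882) + 3) = 1/((49 - 47628) + 3) = 1/(-47579 + 3) = 1/(-47576) = -1/47576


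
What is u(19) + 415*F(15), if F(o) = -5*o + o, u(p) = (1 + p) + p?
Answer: -24861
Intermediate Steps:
u(p) = 1 + 2*p
F(o) = -4*o
u(19) + 415*F(15) = (1 + 2*19) + 415*(-4*15) = (1 + 38) + 415*(-60) = 39 - 24900 = -24861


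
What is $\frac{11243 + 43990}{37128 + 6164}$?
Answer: $\frac{55233}{43292} \approx 1.2758$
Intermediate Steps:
$\frac{11243 + 43990}{37128 + 6164} = \frac{55233}{43292}$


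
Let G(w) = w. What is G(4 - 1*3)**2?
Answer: 1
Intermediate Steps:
G(4 - 1*3)**2 = (4 - 1*3)**2 = (4 - 3)**2 = 1**2 = 1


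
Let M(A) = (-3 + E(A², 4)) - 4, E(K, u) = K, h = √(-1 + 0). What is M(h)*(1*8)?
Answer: -64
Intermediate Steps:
h = I (h = √(-1) = I ≈ 1.0*I)
M(A) = -7 + A² (M(A) = (-3 + A²) - 4 = -7 + A²)
M(h)*(1*8) = (-7 + I²)*(1*8) = (-7 - 1)*8 = -8*8 = -64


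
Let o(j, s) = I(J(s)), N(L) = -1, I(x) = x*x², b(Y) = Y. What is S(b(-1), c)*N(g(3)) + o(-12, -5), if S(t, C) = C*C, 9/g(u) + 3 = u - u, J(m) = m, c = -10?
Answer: -225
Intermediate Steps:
g(u) = -3 (g(u) = 9/(-3 + (u - u)) = 9/(-3 + 0) = 9/(-3) = 9*(-⅓) = -3)
I(x) = x³
o(j, s) = s³
S(t, C) = C²
S(b(-1), c)*N(g(3)) + o(-12, -5) = (-10)²*(-1) + (-5)³ = 100*(-1) - 125 = -100 - 125 = -225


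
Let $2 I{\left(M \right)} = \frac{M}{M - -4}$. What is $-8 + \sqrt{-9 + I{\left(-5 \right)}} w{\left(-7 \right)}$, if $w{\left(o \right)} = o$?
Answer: $-8 - \frac{7 i \sqrt{26}}{2} \approx -8.0 - 17.847 i$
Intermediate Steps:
$I{\left(M \right)} = \frac{M}{2 \left(4 + M\right)}$ ($I{\left(M \right)} = \frac{M \frac{1}{M - -4}}{2} = \frac{M \frac{1}{M + 4}}{2} = \frac{M \frac{1}{4 + M}}{2} = \frac{M}{2 \left(4 + M\right)}$)
$-8 + \sqrt{-9 + I{\left(-5 \right)}} w{\left(-7 \right)} = -8 + \sqrt{-9 + \frac{1}{2} \left(-5\right) \frac{1}{4 - 5}} \left(-7\right) = -8 + \sqrt{-9 + \frac{1}{2} \left(-5\right) \frac{1}{-1}} \left(-7\right) = -8 + \sqrt{-9 + \frac{1}{2} \left(-5\right) \left(-1\right)} \left(-7\right) = -8 + \sqrt{-9 + \frac{5}{2}} \left(-7\right) = -8 + \sqrt{- \frac{13}{2}} \left(-7\right) = -8 + \frac{i \sqrt{26}}{2} \left(-7\right) = -8 - \frac{7 i \sqrt{26}}{2}$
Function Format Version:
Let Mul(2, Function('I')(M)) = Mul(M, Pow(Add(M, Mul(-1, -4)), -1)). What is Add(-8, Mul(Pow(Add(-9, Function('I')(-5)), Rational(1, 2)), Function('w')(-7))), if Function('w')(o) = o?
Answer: Add(-8, Mul(Rational(-7, 2), I, Pow(26, Rational(1, 2)))) ≈ Add(-8.0000, Mul(-17.847, I))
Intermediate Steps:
Function('I')(M) = Mul(Rational(1, 2), M, Pow(Add(4, M), -1)) (Function('I')(M) = Mul(Rational(1, 2), Mul(M, Pow(Add(M, Mul(-1, -4)), -1))) = Mul(Rational(1, 2), Mul(M, Pow(Add(M, 4), -1))) = Mul(Rational(1, 2), Mul(M, Pow(Add(4, M), -1))) = Mul(Rational(1, 2), M, Pow(Add(4, M), -1)))
Add(-8, Mul(Pow(Add(-9, Function('I')(-5)), Rational(1, 2)), Function('w')(-7))) = Add(-8, Mul(Pow(Add(-9, Mul(Rational(1, 2), -5, Pow(Add(4, -5), -1))), Rational(1, 2)), -7)) = Add(-8, Mul(Pow(Add(-9, Mul(Rational(1, 2), -5, Pow(-1, -1))), Rational(1, 2)), -7)) = Add(-8, Mul(Pow(Add(-9, Mul(Rational(1, 2), -5, -1)), Rational(1, 2)), -7)) = Add(-8, Mul(Pow(Add(-9, Rational(5, 2)), Rational(1, 2)), -7)) = Add(-8, Mul(Pow(Rational(-13, 2), Rational(1, 2)), -7)) = Add(-8, Mul(Mul(Rational(1, 2), I, Pow(26, Rational(1, 2))), -7)) = Add(-8, Mul(Rational(-7, 2), I, Pow(26, Rational(1, 2))))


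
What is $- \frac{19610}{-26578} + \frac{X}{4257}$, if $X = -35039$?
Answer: $- \frac{423893386}{56571273} \approx -7.4931$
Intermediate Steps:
$- \frac{19610}{-26578} + \frac{X}{4257} = - \frac{19610}{-26578} - \frac{35039}{4257} = \left(-19610\right) \left(- \frac{1}{26578}\right) - \frac{35039}{4257} = \frac{9805}{13289} - \frac{35039}{4257} = - \frac{423893386}{56571273}$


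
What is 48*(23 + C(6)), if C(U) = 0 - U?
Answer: 816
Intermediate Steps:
C(U) = -U
48*(23 + C(6)) = 48*(23 - 1*6) = 48*(23 - 6) = 48*17 = 816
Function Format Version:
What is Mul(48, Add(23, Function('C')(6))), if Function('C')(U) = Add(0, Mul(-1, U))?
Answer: 816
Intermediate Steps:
Function('C')(U) = Mul(-1, U)
Mul(48, Add(23, Function('C')(6))) = Mul(48, Add(23, Mul(-1, 6))) = Mul(48, Add(23, -6)) = Mul(48, 17) = 816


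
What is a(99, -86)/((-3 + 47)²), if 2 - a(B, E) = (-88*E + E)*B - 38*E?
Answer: -46499/121 ≈ -384.29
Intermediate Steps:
a(B, E) = 2 + 38*E + 87*B*E (a(B, E) = 2 - ((-88*E + E)*B - 38*E) = 2 - ((-87*E)*B - 38*E) = 2 - (-87*B*E - 38*E) = 2 - (-38*E - 87*B*E) = 2 + (38*E + 87*B*E) = 2 + 38*E + 87*B*E)
a(99, -86)/((-3 + 47)²) = (2 + 38*(-86) + 87*99*(-86))/((-3 + 47)²) = (2 - 3268 - 740718)/(44²) = -743984/1936 = -743984*1/1936 = -46499/121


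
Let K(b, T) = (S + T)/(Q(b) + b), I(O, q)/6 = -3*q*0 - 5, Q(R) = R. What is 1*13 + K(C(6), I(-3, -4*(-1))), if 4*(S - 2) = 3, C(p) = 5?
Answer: 411/40 ≈ 10.275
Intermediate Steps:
S = 11/4 (S = 2 + (¼)*3 = 2 + ¾ = 11/4 ≈ 2.7500)
I(O, q) = -30 (I(O, q) = 6*(-3*q*0 - 5) = 6*(-3*0 - 5) = 6*(0 - 5) = 6*(-5) = -30)
K(b, T) = (11/4 + T)/(2*b) (K(b, T) = (11/4 + T)/(b + b) = (11/4 + T)/((2*b)) = (11/4 + T)*(1/(2*b)) = (11/4 + T)/(2*b))
1*13 + K(C(6), I(-3, -4*(-1))) = 1*13 + (⅛)*(11 + 4*(-30))/5 = 13 + (⅛)*(⅕)*(11 - 120) = 13 + (⅛)*(⅕)*(-109) = 13 - 109/40 = 411/40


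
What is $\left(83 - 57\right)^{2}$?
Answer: $676$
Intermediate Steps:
$\left(83 - 57\right)^{2} = 26^{2} = 676$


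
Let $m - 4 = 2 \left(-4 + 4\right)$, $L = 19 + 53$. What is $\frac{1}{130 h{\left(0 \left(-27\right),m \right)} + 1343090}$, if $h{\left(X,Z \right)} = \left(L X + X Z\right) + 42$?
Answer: $\frac{1}{1348550} \approx 7.4154 \cdot 10^{-7}$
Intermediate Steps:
$L = 72$
$m = 4$ ($m = 4 + 2 \left(-4 + 4\right) = 4 + 2 \cdot 0 = 4 + 0 = 4$)
$h{\left(X,Z \right)} = 42 + 72 X + X Z$ ($h{\left(X,Z \right)} = \left(72 X + X Z\right) + 42 = 42 + 72 X + X Z$)
$\frac{1}{130 h{\left(0 \left(-27\right),m \right)} + 1343090} = \frac{1}{130 \left(42 + 72 \cdot 0 \left(-27\right) + 0 \left(-27\right) 4\right) + 1343090} = \frac{1}{130 \left(42 + 72 \cdot 0 + 0 \cdot 4\right) + 1343090} = \frac{1}{130 \left(42 + 0 + 0\right) + 1343090} = \frac{1}{130 \cdot 42 + 1343090} = \frac{1}{5460 + 1343090} = \frac{1}{1348550}$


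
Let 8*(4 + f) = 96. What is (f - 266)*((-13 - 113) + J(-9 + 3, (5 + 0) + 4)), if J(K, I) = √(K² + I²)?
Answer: 32508 - 774*√13 ≈ 29717.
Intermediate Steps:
f = 8 (f = -4 + (⅛)*96 = -4 + 12 = 8)
J(K, I) = √(I² + K²)
(f - 266)*((-13 - 113) + J(-9 + 3, (5 + 0) + 4)) = (8 - 266)*((-13 - 113) + √(((5 + 0) + 4)² + (-9 + 3)²)) = -258*(-126 + √((5 + 4)² + (-6)²)) = -258*(-126 + √(9² + 36)) = -258*(-126 + √(81 + 36)) = -258*(-126 + √117) = -258*(-126 + 3*√13) = 32508 - 774*√13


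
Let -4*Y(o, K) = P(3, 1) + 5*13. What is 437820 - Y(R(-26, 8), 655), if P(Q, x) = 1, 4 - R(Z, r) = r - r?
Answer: 875673/2 ≈ 4.3784e+5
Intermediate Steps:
R(Z, r) = 4 (R(Z, r) = 4 - (r - r) = 4 - 1*0 = 4 + 0 = 4)
Y(o, K) = -33/2 (Y(o, K) = -(1 + 5*13)/4 = -(1 + 65)/4 = -1/4*66 = -33/2)
437820 - Y(R(-26, 8), 655) = 437820 - 1*(-33/2) = 437820 + 33/2 = 875673/2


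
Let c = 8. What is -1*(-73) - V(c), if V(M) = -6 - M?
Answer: 87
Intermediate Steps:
-1*(-73) - V(c) = -1*(-73) - (-6 - 1*8) = 73 - (-6 - 8) = 73 - 1*(-14) = 73 + 14 = 87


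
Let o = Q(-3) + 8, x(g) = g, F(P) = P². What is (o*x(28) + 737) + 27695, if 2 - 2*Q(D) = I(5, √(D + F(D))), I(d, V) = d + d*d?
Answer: 28264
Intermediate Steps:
I(d, V) = d + d²
Q(D) = -14 (Q(D) = 1 - 5*(1 + 5)/2 = 1 - 5*6/2 = 1 - ½*30 = 1 - 15 = -14)
o = -6 (o = -14 + 8 = -6)
(o*x(28) + 737) + 27695 = (-6*28 + 737) + 27695 = (-168 + 737) + 27695 = 569 + 27695 = 28264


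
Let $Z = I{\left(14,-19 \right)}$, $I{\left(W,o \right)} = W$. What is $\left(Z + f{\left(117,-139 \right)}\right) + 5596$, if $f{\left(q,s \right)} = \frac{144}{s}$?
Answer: $\frac{779646}{139} \approx 5609.0$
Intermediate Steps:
$Z = 14$
$\left(Z + f{\left(117,-139 \right)}\right) + 5596 = \left(14 + \frac{144}{-139}\right) + 5596 = \left(14 + 144 \left(- \frac{1}{139}\right)\right) + 5596 = \left(14 - \frac{144}{139}\right) + 5596 = \frac{1802}{139} + 5596 = \frac{779646}{139}$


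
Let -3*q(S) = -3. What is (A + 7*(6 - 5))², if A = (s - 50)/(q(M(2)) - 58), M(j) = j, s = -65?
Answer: 264196/3249 ≈ 81.316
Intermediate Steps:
q(S) = 1 (q(S) = -⅓*(-3) = 1)
A = 115/57 (A = (-65 - 50)/(1 - 58) = -115/(-57) = -115*(-1/57) = 115/57 ≈ 2.0175)
(A + 7*(6 - 5))² = (115/57 + 7*(6 - 5))² = (115/57 + 7*1)² = (115/57 + 7)² = (514/57)² = 264196/3249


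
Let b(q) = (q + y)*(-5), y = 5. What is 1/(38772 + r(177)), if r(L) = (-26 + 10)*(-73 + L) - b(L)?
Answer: 1/38018 ≈ 2.6303e-5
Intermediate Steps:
b(q) = -25 - 5*q (b(q) = (q + 5)*(-5) = (5 + q)*(-5) = -25 - 5*q)
r(L) = 1193 - 11*L (r(L) = (-26 + 10)*(-73 + L) - (-25 - 5*L) = -16*(-73 + L) + (25 + 5*L) = (1168 - 16*L) + (25 + 5*L) = 1193 - 11*L)
1/(38772 + r(177)) = 1/(38772 + (1193 - 11*177)) = 1/(38772 + (1193 - 1947)) = 1/(38772 - 754) = 1/38018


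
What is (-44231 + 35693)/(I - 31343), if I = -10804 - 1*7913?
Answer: 4269/25030 ≈ 0.17056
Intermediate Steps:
I = -18717 (I = -10804 - 7913 = -18717)
(-44231 + 35693)/(I - 31343) = (-44231 + 35693)/(-18717 - 31343) = -8538/(-50060) = -8538*(-1/50060) = 4269/25030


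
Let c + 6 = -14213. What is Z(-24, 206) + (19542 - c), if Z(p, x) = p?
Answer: 33737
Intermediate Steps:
c = -14219 (c = -6 - 14213 = -14219)
Z(-24, 206) + (19542 - c) = -24 + (19542 - 1*(-14219)) = -24 + (19542 + 14219) = -24 + 33761 = 33737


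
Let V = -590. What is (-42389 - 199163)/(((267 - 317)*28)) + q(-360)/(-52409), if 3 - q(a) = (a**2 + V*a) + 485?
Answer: 234624528/1310225 ≈ 179.07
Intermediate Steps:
q(a) = -482 - a**2 + 590*a (q(a) = 3 - ((a**2 - 590*a) + 485) = 3 - (485 + a**2 - 590*a) = 3 + (-485 - a**2 + 590*a) = -482 - a**2 + 590*a)
(-42389 - 199163)/(((267 - 317)*28)) + q(-360)/(-52409) = (-42389 - 199163)/(((267 - 317)*28)) + (-482 - 1*(-360)**2 + 590*(-360))/(-52409) = -241552/((-50*28)) + (-482 - 1*129600 - 212400)*(-1/52409) = -241552/(-1400) + (-482 - 129600 - 212400)*(-1/52409) = -241552*(-1/1400) - 342482*(-1/52409) = 30194/175 + 48926/7487 = 234624528/1310225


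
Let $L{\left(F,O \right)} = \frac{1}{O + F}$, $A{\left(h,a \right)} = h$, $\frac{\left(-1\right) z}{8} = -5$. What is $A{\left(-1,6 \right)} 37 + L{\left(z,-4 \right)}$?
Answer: $- \frac{1331}{36} \approx -36.972$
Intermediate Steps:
$z = 40$ ($z = \left(-8\right) \left(-5\right) = 40$)
$L{\left(F,O \right)} = \frac{1}{F + O}$
$A{\left(-1,6 \right)} 37 + L{\left(z,-4 \right)} = \left(-1\right) 37 + \frac{1}{40 - 4} = -37 + \frac{1}{36} = - \frac{1331}{36}$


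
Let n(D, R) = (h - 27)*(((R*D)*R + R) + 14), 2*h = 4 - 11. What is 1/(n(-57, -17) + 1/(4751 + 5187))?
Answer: 9938/4994023885 ≈ 1.9900e-6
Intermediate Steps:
h = -7/2 (h = (4 - 11)/2 = (1/2)*(-7) = -7/2 ≈ -3.5000)
n(D, R) = -427 - 61*R/2 - 61*D*R**2/2 (n(D, R) = (-7/2 - 27)*(((R*D)*R + R) + 14) = -61*(((D*R)*R + R) + 14)/2 = -61*((D*R**2 + R) + 14)/2 = -61*((R + D*R**2) + 14)/2 = -61*(14 + R + D*R**2)/2 = -427 - 61*R/2 - 61*D*R**2/2)
1/(n(-57, -17) + 1/(4751 + 5187)) = 1/((-427 - 61/2*(-17) - 61/2*(-57)*(-17)**2) + 1/(4751 + 5187)) = 1/((-427 + 1037/2 - 61/2*(-57)*289) + 1/9938) = 1/((-427 + 1037/2 + 1004853/2) + 1/9938) = 1/(502518 + 1/9938) = 1/(4994023885/9938) = 9938/4994023885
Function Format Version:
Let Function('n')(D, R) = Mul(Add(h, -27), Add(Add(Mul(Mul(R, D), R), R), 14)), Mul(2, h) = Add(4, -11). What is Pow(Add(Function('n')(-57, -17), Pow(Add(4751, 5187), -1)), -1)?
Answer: Rational(9938, 4994023885) ≈ 1.9900e-6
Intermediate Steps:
h = Rational(-7, 2) (h = Mul(Rational(1, 2), Add(4, -11)) = Mul(Rational(1, 2), -7) = Rational(-7, 2) ≈ -3.5000)
Function('n')(D, R) = Add(-427, Mul(Rational(-61, 2), R), Mul(Rational(-61, 2), D, Pow(R, 2))) (Function('n')(D, R) = Mul(Add(Rational(-7, 2), -27), Add(Add(Mul(Mul(R, D), R), R), 14)) = Mul(Rational(-61, 2), Add(Add(Mul(Mul(D, R), R), R), 14)) = Mul(Rational(-61, 2), Add(Add(Mul(D, Pow(R, 2)), R), 14)) = Mul(Rational(-61, 2), Add(Add(R, Mul(D, Pow(R, 2))), 14)) = Mul(Rational(-61, 2), Add(14, R, Mul(D, Pow(R, 2)))) = Add(-427, Mul(Rational(-61, 2), R), Mul(Rational(-61, 2), D, Pow(R, 2))))
Pow(Add(Function('n')(-57, -17), Pow(Add(4751, 5187), -1)), -1) = Pow(Add(Add(-427, Mul(Rational(-61, 2), -17), Mul(Rational(-61, 2), -57, Pow(-17, 2))), Pow(Add(4751, 5187), -1)), -1) = Pow(Add(Add(-427, Rational(1037, 2), Mul(Rational(-61, 2), -57, 289)), Pow(9938, -1)), -1) = Pow(Add(Add(-427, Rational(1037, 2), Rational(1004853, 2)), Rational(1, 9938)), -1) = Pow(Add(502518, Rational(1, 9938)), -1) = Pow(Rational(4994023885, 9938), -1) = Rational(9938, 4994023885)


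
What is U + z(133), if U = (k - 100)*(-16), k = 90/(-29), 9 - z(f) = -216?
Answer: 54365/29 ≈ 1874.7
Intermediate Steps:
z(f) = 225 (z(f) = 9 - 1*(-216) = 9 + 216 = 225)
k = -90/29 (k = 90*(-1/29) = -90/29 ≈ -3.1034)
U = 47840/29 (U = (-90/29 - 100)*(-16) = -2990/29*(-16) = 47840/29 ≈ 1649.7)
U + z(133) = 47840/29 + 225 = 54365/29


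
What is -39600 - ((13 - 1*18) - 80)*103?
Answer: -30845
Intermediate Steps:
-39600 - ((13 - 1*18) - 80)*103 = -39600 - ((13 - 18) - 80)*103 = -39600 - (-5 - 80)*103 = -39600 - (-85)*103 = -39600 - 1*(-8755) = -39600 + 8755 = -30845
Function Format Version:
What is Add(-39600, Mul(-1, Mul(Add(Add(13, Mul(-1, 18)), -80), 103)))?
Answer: -30845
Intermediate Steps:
Add(-39600, Mul(-1, Mul(Add(Add(13, Mul(-1, 18)), -80), 103))) = Add(-39600, Mul(-1, Mul(Add(Add(13, -18), -80), 103))) = Add(-39600, Mul(-1, Mul(Add(-5, -80), 103))) = Add(-39600, Mul(-1, Mul(-85, 103))) = Add(-39600, Mul(-1, -8755)) = Add(-39600, 8755) = -30845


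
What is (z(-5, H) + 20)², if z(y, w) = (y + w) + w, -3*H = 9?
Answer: 81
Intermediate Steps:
H = -3 (H = -⅓*9 = -3)
z(y, w) = y + 2*w (z(y, w) = (w + y) + w = y + 2*w)
(z(-5, H) + 20)² = ((-5 + 2*(-3)) + 20)² = ((-5 - 6) + 20)² = (-11 + 20)² = 9² = 81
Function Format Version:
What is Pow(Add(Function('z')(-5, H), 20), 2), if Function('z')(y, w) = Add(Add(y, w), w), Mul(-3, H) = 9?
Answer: 81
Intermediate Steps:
H = -3 (H = Mul(Rational(-1, 3), 9) = -3)
Function('z')(y, w) = Add(y, Mul(2, w)) (Function('z')(y, w) = Add(Add(w, y), w) = Add(y, Mul(2, w)))
Pow(Add(Function('z')(-5, H), 20), 2) = Pow(Add(Add(-5, Mul(2, -3)), 20), 2) = Pow(Add(Add(-5, -6), 20), 2) = Pow(Add(-11, 20), 2) = Pow(9, 2) = 81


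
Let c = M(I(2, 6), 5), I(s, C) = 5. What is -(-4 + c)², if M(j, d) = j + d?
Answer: -36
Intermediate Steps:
M(j, d) = d + j
c = 10 (c = 5 + 5 = 10)
-(-4 + c)² = -(-4 + 10)² = -1*6² = -1*36 = -36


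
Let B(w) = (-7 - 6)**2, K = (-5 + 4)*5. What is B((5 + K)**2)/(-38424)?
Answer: -169/38424 ≈ -0.0043983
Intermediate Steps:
K = -5 (K = -1*5 = -5)
B(w) = 169 (B(w) = (-13)**2 = 169)
B((5 + K)**2)/(-38424) = 169/(-38424) = 169*(-1/38424) = -169/38424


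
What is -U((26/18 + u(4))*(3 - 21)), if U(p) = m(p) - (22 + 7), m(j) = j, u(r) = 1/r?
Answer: 119/2 ≈ 59.500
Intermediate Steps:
U(p) = -29 + p (U(p) = p - (22 + 7) = p - 1*29 = p - 29 = -29 + p)
-U((26/18 + u(4))*(3 - 21)) = -(-29 + (26/18 + 1/4)*(3 - 21)) = -(-29 + (26*(1/18) + ¼)*(-18)) = -(-29 + (13/9 + ¼)*(-18)) = -(-29 + (61/36)*(-18)) = -(-29 - 61/2) = -1*(-119/2) = 119/2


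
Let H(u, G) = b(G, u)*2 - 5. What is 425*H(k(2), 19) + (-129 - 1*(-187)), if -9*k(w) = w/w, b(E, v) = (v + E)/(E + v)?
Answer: -1217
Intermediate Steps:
b(E, v) = 1 (b(E, v) = (E + v)/(E + v) = 1)
k(w) = -⅑ (k(w) = -w/(9*w) = -⅑*1 = -⅑)
H(u, G) = -3 (H(u, G) = 1*2 - 5 = 2 - 5 = -3)
425*H(k(2), 19) + (-129 - 1*(-187)) = 425*(-3) + (-129 - 1*(-187)) = -1275 + (-129 + 187) = -1275 + 58 = -1217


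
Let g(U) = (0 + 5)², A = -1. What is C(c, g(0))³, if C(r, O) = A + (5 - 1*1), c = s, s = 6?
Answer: 27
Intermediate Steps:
g(U) = 25 (g(U) = 5² = 25)
c = 6
C(r, O) = 3 (C(r, O) = -1 + (5 - 1*1) = -1 + (5 - 1) = -1 + 4 = 3)
C(c, g(0))³ = 3³ = 27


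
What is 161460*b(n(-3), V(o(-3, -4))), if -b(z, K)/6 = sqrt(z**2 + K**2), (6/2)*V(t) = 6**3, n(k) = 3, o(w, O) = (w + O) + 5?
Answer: -2906280*sqrt(577) ≈ -6.9811e+7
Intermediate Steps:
o(w, O) = 5 + O + w (o(w, O) = (O + w) + 5 = 5 + O + w)
V(t) = 72 (V(t) = (1/3)*6**3 = (1/3)*216 = 72)
b(z, K) = -6*sqrt(K**2 + z**2) (b(z, K) = -6*sqrt(z**2 + K**2) = -6*sqrt(K**2 + z**2))
161460*b(n(-3), V(o(-3, -4))) = 161460*(-6*sqrt(72**2 + 3**2)) = 161460*(-6*sqrt(5184 + 9)) = 161460*(-18*sqrt(577)) = -2906280*sqrt(577)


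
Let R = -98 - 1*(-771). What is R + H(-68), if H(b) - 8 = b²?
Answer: 5305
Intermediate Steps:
R = 673 (R = -98 + 771 = 673)
H(b) = 8 + b²
R + H(-68) = 673 + (8 + (-68)²) = 673 + (8 + 4624) = 673 + 4632 = 5305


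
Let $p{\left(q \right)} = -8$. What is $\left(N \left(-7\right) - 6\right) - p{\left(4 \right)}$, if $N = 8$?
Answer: $-54$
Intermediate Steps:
$\left(N \left(-7\right) - 6\right) - p{\left(4 \right)} = \left(8 \left(-7\right) - 6\right) - -8 = \left(-56 - 6\right) + 8 = -62 + 8 = -54$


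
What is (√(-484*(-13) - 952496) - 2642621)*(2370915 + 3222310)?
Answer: -14780773842725 + 11186450*I*√236551 ≈ -1.4781e+13 + 5.4407e+9*I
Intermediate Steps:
(√(-484*(-13) - 952496) - 2642621)*(2370915 + 3222310) = (√(6292 - 952496) - 2642621)*5593225 = (√(-946204) - 2642621)*5593225 = (2*I*√236551 - 2642621)*5593225 = (-2642621 + 2*I*√236551)*5593225 = -14780773842725 + 11186450*I*√236551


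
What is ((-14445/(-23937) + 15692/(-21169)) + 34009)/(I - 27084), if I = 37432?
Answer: 220936547051/67225165498 ≈ 3.2865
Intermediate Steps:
((-14445/(-23937) + 15692/(-21169)) + 34009)/(I - 27084) = ((-14445/(-23937) + 15692/(-21169)) + 34009)/(37432 - 27084) = ((-14445*(-1/23937) + 15692*(-1/21169)) + 34009)/10348 = ((4815/7979 - 15692/21169) + 34009)*(1/10348) = (-23277733/168907451 + 34009)*(1/10348) = (5744350223326/168907451)*(1/10348) = 220936547051/67225165498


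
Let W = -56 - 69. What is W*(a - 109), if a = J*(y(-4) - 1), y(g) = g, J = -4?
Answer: 11125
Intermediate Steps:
a = 20 (a = -4*(-4 - 1) = -4*(-5) = 20)
W = -125
W*(a - 109) = -125*(20 - 109) = -125*(-89) = 11125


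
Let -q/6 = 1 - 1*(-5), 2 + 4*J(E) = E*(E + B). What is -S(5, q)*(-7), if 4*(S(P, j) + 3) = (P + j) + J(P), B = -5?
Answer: -609/8 ≈ -76.125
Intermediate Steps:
J(E) = -½ + E*(-5 + E)/4 (J(E) = -½ + (E*(E - 5))/4 = -½ + (E*(-5 + E))/4 = -½ + E*(-5 + E)/4)
q = -36 (q = -6*(1 - 1*(-5)) = -6*(1 + 5) = -6*6 = -36)
S(P, j) = -25/8 - P/16 + j/4 + P²/16 (S(P, j) = -3 + ((P + j) + (-½ - 5*P/4 + P²/4))/4 = -3 + (-½ + j - P/4 + P²/4)/4 = -3 + (-⅛ - P/16 + j/4 + P²/16) = -25/8 - P/16 + j/4 + P²/16)
-S(5, q)*(-7) = -(-25/8 - 1/16*5 + (¼)*(-36) + (1/16)*5²)*(-7) = -(-25/8 - 5/16 - 9 + (1/16)*25)*(-7) = -(-25/8 - 5/16 - 9 + 25/16)*(-7) = -1*(-87/8)*(-7) = (87/8)*(-7) = -609/8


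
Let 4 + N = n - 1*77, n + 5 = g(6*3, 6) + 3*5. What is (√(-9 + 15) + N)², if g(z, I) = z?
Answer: (-53 + √6)² ≈ 2555.4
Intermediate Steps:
n = 28 (n = -5 + (6*3 + 3*5) = -5 + (18 + 15) = -5 + 33 = 28)
N = -53 (N = -4 + (28 - 1*77) = -4 + (28 - 77) = -4 - 49 = -53)
(√(-9 + 15) + N)² = (√(-9 + 15) - 53)² = (√6 - 53)² = (-53 + √6)²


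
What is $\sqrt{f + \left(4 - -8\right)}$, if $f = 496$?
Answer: $2 \sqrt{127} \approx 22.539$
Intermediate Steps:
$\sqrt{f + \left(4 - -8\right)} = \sqrt{496 + \left(4 - -8\right)} = \sqrt{496 + \left(4 + 8\right)} = \sqrt{496 + 12} = \sqrt{508} = 2 \sqrt{127}$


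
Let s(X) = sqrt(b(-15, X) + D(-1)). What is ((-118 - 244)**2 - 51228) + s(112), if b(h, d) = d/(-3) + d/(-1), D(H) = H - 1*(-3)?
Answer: 79816 + I*sqrt(1326)/3 ≈ 79816.0 + 12.138*I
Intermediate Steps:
D(H) = 3 + H (D(H) = H + 3 = 3 + H)
b(h, d) = -4*d/3 (b(h, d) = d*(-1/3) + d*(-1) = -d/3 - d = -4*d/3)
s(X) = sqrt(2 - 4*X/3) (s(X) = sqrt(-4*X/3 + (3 - 1)) = sqrt(-4*X/3 + 2) = sqrt(2 - 4*X/3))
((-118 - 244)**2 - 51228) + s(112) = ((-118 - 244)**2 - 51228) + sqrt(18 - 12*112)/3 = ((-362)**2 - 51228) + sqrt(18 - 1344)/3 = (131044 - 51228) + sqrt(-1326)/3 = 79816 + (I*sqrt(1326))/3 = 79816 + I*sqrt(1326)/3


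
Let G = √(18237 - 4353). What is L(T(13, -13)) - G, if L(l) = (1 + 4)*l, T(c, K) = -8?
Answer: -40 - 2*√3471 ≈ -157.83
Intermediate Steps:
L(l) = 5*l
G = 2*√3471 (G = √13884 = 2*√3471 ≈ 117.83)
L(T(13, -13)) - G = 5*(-8) - 2*√3471 = -40 - 2*√3471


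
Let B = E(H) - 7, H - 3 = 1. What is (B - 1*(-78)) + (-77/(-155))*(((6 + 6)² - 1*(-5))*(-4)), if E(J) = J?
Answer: -34267/155 ≈ -221.08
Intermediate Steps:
H = 4 (H = 3 + 1 = 4)
B = -3 (B = 4 - 7 = -3)
(B - 1*(-78)) + (-77/(-155))*(((6 + 6)² - 1*(-5))*(-4)) = (-3 - 1*(-78)) + (-77/(-155))*(((6 + 6)² - 1*(-5))*(-4)) = (-3 + 78) + (-77*(-1/155))*((12² + 5)*(-4)) = 75 + 77*((144 + 5)*(-4))/155 = 75 + 77*(149*(-4))/155 = 75 + (77/155)*(-596) = 75 - 45892/155 = -34267/155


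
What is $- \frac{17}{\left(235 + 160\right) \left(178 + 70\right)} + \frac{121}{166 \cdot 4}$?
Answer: $\frac{740117}{4065340} \approx 0.18206$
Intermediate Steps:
$- \frac{17}{\left(235 + 160\right) \left(178 + 70\right)} + \frac{121}{166 \cdot 4} = - \frac{17}{395 \cdot 248} + \frac{121}{664} = - \frac{17}{97960} + 121 \cdot \frac{1}{664} = \left(-17\right) \frac{1}{97960} + \frac{121}{664} = - \frac{17}{97960} + \frac{121}{664} = \frac{740117}{4065340}$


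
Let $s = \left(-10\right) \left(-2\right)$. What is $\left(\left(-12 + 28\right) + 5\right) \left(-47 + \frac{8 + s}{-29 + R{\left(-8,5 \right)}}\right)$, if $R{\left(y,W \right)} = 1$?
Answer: $-1008$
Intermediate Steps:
$s = 20$
$\left(\left(-12 + 28\right) + 5\right) \left(-47 + \frac{8 + s}{-29 + R{\left(-8,5 \right)}}\right) = \left(\left(-12 + 28\right) + 5\right) \left(-47 + \frac{8 + 20}{-29 + 1}\right) = \left(16 + 5\right) \left(-47 + \frac{28}{-28}\right) = 21 \left(-47 + 28 \left(- \frac{1}{28}\right)\right) = 21 \left(-47 - 1\right) = 21 \left(-48\right) = -1008$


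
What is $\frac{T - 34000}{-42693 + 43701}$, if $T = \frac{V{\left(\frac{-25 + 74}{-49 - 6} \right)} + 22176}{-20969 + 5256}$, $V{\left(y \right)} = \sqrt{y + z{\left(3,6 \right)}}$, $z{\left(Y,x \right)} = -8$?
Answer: $- \frac{33391511}{989919} - \frac{i \sqrt{26895}}{871128720} \approx -33.732 - 1.8826 \cdot 10^{-7} i$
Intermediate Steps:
$V{\left(y \right)} = \sqrt{-8 + y}$ ($V{\left(y \right)} = \sqrt{y - 8} = \sqrt{-8 + y}$)
$T = - \frac{22176}{15713} - \frac{i \sqrt{26895}}{864215}$ ($T = \frac{\sqrt{-8 + \frac{-25 + 74}{-49 - 6}} + 22176}{-20969 + 5256} = \frac{\sqrt{-8 + \frac{49}{-55}} + 22176}{-15713} = \left(\sqrt{-8 + 49 \left(- \frac{1}{55}\right)} + 22176\right) \left(- \frac{1}{15713}\right) = \left(\sqrt{-8 - \frac{49}{55}} + 22176\right) \left(- \frac{1}{15713}\right) = \left(\sqrt{- \frac{489}{55}} + 22176\right) \left(- \frac{1}{15713}\right) = \left(\frac{i \sqrt{26895}}{55} + 22176\right) \left(- \frac{1}{15713}\right) = \left(22176 + \frac{i \sqrt{26895}}{55}\right) \left(- \frac{1}{15713}\right) = - \frac{22176}{15713} - \frac{i \sqrt{26895}}{864215} \approx -1.4113 - 0.00018976 i$)
$\frac{T - 34000}{-42693 + 43701} = \frac{\left(- \frac{22176}{15713} - \frac{i \sqrt{26895}}{864215}\right) - 34000}{-42693 + 43701} = \frac{- \frac{534264176}{15713} - \frac{i \sqrt{26895}}{864215}}{1008} = \left(- \frac{534264176}{15713} - \frac{i \sqrt{26895}}{864215}\right) \frac{1}{1008} = - \frac{33391511}{989919} - \frac{i \sqrt{26895}}{871128720}$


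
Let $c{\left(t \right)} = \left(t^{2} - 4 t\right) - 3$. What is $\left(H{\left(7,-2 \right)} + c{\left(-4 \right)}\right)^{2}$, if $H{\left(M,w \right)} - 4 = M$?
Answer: $1600$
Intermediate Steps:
$H{\left(M,w \right)} = 4 + M$
$c{\left(t \right)} = -3 + t^{2} - 4 t$
$\left(H{\left(7,-2 \right)} + c{\left(-4 \right)}\right)^{2} = \left(\left(4 + 7\right) - \left(-13 - 16\right)\right)^{2} = \left(11 + \left(-3 + 16 + 16\right)\right)^{2} = \left(11 + 29\right)^{2} = 40^{2} = 1600$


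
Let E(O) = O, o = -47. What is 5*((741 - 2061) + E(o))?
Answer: -6835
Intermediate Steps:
5*((741 - 2061) + E(o)) = 5*((741 - 2061) - 47) = 5*(-1320 - 47) = 5*(-1367) = -6835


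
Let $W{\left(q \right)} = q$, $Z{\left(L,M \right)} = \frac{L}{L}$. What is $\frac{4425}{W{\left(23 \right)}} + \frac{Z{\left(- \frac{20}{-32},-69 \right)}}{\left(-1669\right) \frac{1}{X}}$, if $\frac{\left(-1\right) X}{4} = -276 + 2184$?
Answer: $\frac{7560861}{38387} \approx 196.96$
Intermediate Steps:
$Z{\left(L,M \right)} = 1$
$X = -7632$ ($X = - 4 \left(-276 + 2184\right) = \left(-4\right) 1908 = -7632$)
$\frac{4425}{W{\left(23 \right)}} + \frac{Z{\left(- \frac{20}{-32},-69 \right)}}{\left(-1669\right) \frac{1}{X}} = \frac{4425}{23} + 1 \frac{1}{\left(-1669\right) \frac{1}{-7632}} = 4425 \cdot \frac{1}{23} + 1 \frac{1}{\left(-1669\right) \left(- \frac{1}{7632}\right)} = \frac{4425}{23} + 1 \frac{1}{\frac{1669}{7632}} = \frac{4425}{23} + 1 \cdot \frac{7632}{1669} = \frac{4425}{23} + \frac{7632}{1669} = \frac{7560861}{38387}$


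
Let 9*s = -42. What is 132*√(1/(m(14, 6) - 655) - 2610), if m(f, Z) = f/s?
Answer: 66*I*√1130036698/329 ≈ 6743.6*I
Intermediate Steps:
s = -14/3 (s = (⅑)*(-42) = -14/3 ≈ -4.6667)
m(f, Z) = -3*f/14 (m(f, Z) = f/(-14/3) = f*(-3/14) = -3*f/14)
132*√(1/(m(14, 6) - 655) - 2610) = 132*√(1/(-3/14*14 - 655) - 2610) = 132*√(1/(-3 - 655) - 2610) = 132*√(1/(-658) - 2610) = 132*√(-1/658 - 2610) = 132*√(-1717381/658) = 132*(I*√1130036698/658) = 66*I*√1130036698/329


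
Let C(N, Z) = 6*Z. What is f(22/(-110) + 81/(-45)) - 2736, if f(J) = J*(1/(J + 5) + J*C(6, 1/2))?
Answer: -8174/3 ≈ -2724.7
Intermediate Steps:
f(J) = J*(1/(5 + J) + 3*J) (f(J) = J*(1/(J + 5) + J*(6/2)) = J*(1/(5 + J) + J*(6*(½))) = J*(1/(5 + J) + J*3) = J*(1/(5 + J) + 3*J))
f(22/(-110) + 81/(-45)) - 2736 = (22/(-110) + 81/(-45))*(1 + 3*(22/(-110) + 81/(-45))² + 15*(22/(-110) + 81/(-45)))/(5 + (22/(-110) + 81/(-45))) - 2736 = (22*(-1/110) + 81*(-1/45))*(1 + 3*(22*(-1/110) + 81*(-1/45))² + 15*(22*(-1/110) + 81*(-1/45)))/(5 + (22*(-1/110) + 81*(-1/45))) - 2736 = (-⅕ - 9/5)*(1 + 3*(-⅕ - 9/5)² + 15*(-⅕ - 9/5))/(5 + (-⅕ - 9/5)) - 2736 = -2*(1 + 3*(-2)² + 15*(-2))/(5 - 2) - 2736 = -2*(1 + 3*4 - 30)/3 - 2736 = -2*⅓*(1 + 12 - 30) - 2736 = -2*⅓*(-17) - 2736 = 34/3 - 2736 = -8174/3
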